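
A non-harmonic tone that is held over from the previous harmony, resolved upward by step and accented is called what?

Approach: by preparation — the pitch is first a chord tone, then held (tied or repeated) while the harmony changes under it. Departure: up by step. Metric position: strong.
A prepared dissonance that resolves upward by step — a retardation. (The same figure resolving downward would be a suspension.)

Retardation.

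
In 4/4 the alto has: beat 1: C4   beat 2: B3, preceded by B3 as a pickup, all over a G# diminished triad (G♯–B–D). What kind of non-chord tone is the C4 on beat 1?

Upper neighbor tone.

The harmony at that moment is G♯ diminished triad (G♯, B, D); C4 is not a chord tone.
It is approached by step up from B3 and left by step down to B3.
Step away and step back to the same note — a neighbor tone (upper neighbor).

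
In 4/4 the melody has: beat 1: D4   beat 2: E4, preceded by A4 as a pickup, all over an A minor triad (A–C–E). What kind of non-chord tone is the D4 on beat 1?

The harmony at that moment is A minor triad (A, C, E); D4 is not a chord tone.
It is approached by leap down from A4 and left by step up to E4.
Leap in, step out, metrically accented — an appoggiatura.

Appoggiatura.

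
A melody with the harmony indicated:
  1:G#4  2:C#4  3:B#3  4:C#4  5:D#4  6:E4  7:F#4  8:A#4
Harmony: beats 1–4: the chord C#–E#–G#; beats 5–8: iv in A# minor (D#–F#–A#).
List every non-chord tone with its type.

B#3 (beat 3) — neighbor tone; E4 (beat 6) — passing tone.

The harmony at that moment is C# major triad (C#, E#, G#); B#3 is not a chord tone.
It is approached by step down from C#4 and left by step up to C#4.
Step away and step back to the same note — a neighbor tone (lower neighbor).
The harmony at that moment is D# minor triad (D#, F#, A#); E4 is not a chord tone.
It is approached by step up from D#4 and left by step up to F#4.
Step in, step out in the same direction — a passing tone.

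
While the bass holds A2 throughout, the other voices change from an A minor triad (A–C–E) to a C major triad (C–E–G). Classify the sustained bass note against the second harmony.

The harmony at that moment is C major triad (C, E, G); A2 is not a chord tone.
It is held over (the same pitch as the preceding A2) and then sustained as the same pitch into the next harmony.
Sustained through a change of harmony — a pedal tone.

Pedal tone (pedal point).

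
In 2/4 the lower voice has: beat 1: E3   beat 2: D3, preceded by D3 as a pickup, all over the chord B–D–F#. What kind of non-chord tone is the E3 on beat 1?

The harmony at that moment is B minor triad (B, D, F#); E3 is not a chord tone.
It is approached by step up from D3 and left by step down to D3.
Step away and step back to the same note — a neighbor tone (upper neighbor).

Upper neighbor tone.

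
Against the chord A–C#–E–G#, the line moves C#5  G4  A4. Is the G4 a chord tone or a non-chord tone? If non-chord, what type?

Non-chord tone — an appoggiatura.

The harmony at that moment is A major seventh chord (A, C#, E, G#); G4 is not a chord tone.
It is approached by leap down from C#5 and left by step up to A4.
Leap in, step out — an appoggiatura.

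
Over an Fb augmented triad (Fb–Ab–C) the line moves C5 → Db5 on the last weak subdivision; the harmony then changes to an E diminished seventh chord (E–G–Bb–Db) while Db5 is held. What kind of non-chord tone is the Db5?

The harmony at that moment is Fb augmented triad (Fb, Ab, C); Db5 is not a chord tone.
It is approached by step up from C5 and then sustained as the same pitch into the next harmony.
Arriving early and becoming a chord tone when the harmony changes — an anticipation.

Db5 is an anticipation.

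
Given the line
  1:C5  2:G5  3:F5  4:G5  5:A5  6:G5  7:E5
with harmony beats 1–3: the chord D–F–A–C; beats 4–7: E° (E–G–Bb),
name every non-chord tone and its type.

The harmony at that moment is D minor seventh chord (D, F, A, C); G5 is not a chord tone.
It is approached by leap up from C5 and left by step down to F5.
Leap in, step out — an appoggiatura.
The harmony at that moment is E diminished triad (E, G, Bb); A5 is not a chord tone.
It is approached by step up from G5 and left by step down to G5.
Step away and step back to the same note — a neighbor tone (upper neighbor).

G5 (beat 2) — appoggiatura; A5 (beat 5) — neighbor tone.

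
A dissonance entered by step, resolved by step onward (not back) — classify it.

Approach: by step. Departure: by step, continuing in the same direction.
Stepwise on both sides with no change of direction means the note fills in the space between two different chord tones — a passing tone. (Had it turned back to its starting note it would be a neighbor tone instead.)

Passing tone.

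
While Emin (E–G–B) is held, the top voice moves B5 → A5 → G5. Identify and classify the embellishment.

The harmony at that moment is E minor triad (E, G, B); A5 is not a chord tone.
It is approached by step down from B5 and left by step down to G5.
Step in, step out in the same direction — a passing tone.

A5 is a passing tone.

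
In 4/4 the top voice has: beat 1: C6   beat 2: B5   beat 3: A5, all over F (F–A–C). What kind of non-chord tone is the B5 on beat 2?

Passing tone.

The harmony at that moment is F major triad (F, A, C); B5 is not a chord tone.
It is approached by step down from C6 and left by step down to A5.
Step in, step out in the same direction — a passing tone.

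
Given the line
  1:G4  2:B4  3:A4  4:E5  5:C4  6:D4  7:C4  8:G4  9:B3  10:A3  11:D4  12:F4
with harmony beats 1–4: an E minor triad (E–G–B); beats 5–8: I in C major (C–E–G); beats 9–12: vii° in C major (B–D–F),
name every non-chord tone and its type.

A4 (beat 3) — escape tone; D4 (beat 6) — neighbor tone; A3 (beat 10) — escape tone.

The harmony at that moment is E minor triad (E, G, B); A4 is not a chord tone.
It is approached by step down from B4 and left by leap up to E5.
Step in, leap out — an escape tone.
The harmony at that moment is C major triad (C, E, G); D4 is not a chord tone.
It is approached by step up from C4 and left by step down to C4.
Step away and step back to the same note — a neighbor tone (upper neighbor).
The harmony at that moment is B diminished triad (B, D, F); A3 is not a chord tone.
It is approached by step down from B3 and left by leap up to D4.
Step in, leap out — an escape tone.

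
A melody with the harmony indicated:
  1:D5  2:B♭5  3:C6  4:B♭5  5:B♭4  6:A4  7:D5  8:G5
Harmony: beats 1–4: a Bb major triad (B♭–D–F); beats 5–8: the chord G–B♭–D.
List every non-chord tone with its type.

The harmony at that moment is B♭ major triad (B♭, D, F); C6 is not a chord tone.
It is approached by step up from B♭5 and left by step down to B♭5.
Step away and step back to the same note — a neighbor tone (upper neighbor).
The harmony at that moment is G minor triad (G, B♭, D); A4 is not a chord tone.
It is approached by step down from B♭4 and left by leap up to D5.
Step in, leap out — an escape tone.

C6 (beat 3) — neighbor tone; A4 (beat 6) — escape tone.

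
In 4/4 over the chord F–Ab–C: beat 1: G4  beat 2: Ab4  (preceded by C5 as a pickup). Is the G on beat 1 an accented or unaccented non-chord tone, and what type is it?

Accented appoggiatura.

The harmony at that moment is F minor triad (F, Ab, C); G4 is not a chord tone.
It is approached by leap down from C5 and left by step up to Ab4.
Leap in, step out — an appoggiatura.
It falls on the downbeat, so it is accented.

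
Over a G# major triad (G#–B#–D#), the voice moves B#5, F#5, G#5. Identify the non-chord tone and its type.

The harmony at that moment is G# major triad (G#, B#, D#); F#5 is not a chord tone.
It is approached by leap down from B#5 and left by step up to G#5.
Leap in, step out — an appoggiatura.

F#5 is an appoggiatura.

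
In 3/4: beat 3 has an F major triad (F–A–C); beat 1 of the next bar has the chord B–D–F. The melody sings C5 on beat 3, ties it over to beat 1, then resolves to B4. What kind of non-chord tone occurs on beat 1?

The harmony at that moment is B diminished triad (B, D, F); C5 is not a chord tone.
It is held over (the same pitch as the preceding C5) and left by step down to B4.
Held over from the previous chord and resolving down by step — a suspension.

Suspension.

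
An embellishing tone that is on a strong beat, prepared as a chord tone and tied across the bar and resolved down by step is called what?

Approach: by preparation — the pitch is first a chord tone, then held (tied or repeated) while the harmony changes under it. Departure: down by step. Metric position: strong.
A prepared dissonance that resolves downward by step — a suspension. (The same figure resolving upward would be a retardation.)

Suspension.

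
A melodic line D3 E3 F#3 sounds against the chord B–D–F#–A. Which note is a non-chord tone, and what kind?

The harmony at that moment is B minor seventh chord (B, D, F#, A); E3 is not a chord tone.
It is approached by step up from D3 and left by step up to F#3.
Step in, step out in the same direction — a passing tone.

E3 is a passing tone.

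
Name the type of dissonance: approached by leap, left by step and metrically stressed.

Approach: by leap. Departure: by step. Metric position: strong.
Leap in, step out, in a metrically strong position — an appoggiatura. (It is the mirror image of the escape tone, which steps in and leaps out from a weak position.)

Appoggiatura.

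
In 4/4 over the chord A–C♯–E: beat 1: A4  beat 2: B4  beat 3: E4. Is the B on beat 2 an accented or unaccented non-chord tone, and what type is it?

Unaccented escape tone.

The harmony at that moment is A major triad (A, C♯, E); B4 is not a chord tone.
It is approached by step up from A4 and left by leap down to E4.
Step in, leap out — an escape tone.
It falls on a weak beat, so it is unaccented.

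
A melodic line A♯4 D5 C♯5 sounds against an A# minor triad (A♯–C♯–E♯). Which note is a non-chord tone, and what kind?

D5 is an appoggiatura.

The harmony at that moment is A♯ minor triad (A♯, C♯, E♯); D5 is not a chord tone.
It is approached by leap up from A♯4 and left by step down to C♯5.
Leap in, step out — an appoggiatura.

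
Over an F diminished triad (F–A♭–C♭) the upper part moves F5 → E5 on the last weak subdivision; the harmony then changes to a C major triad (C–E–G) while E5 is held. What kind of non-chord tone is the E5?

The harmony at that moment is F diminished triad (F, A♭, C♭); E5 is not a chord tone.
It is approached by step down from F5 and then sustained as the same pitch into the next harmony.
Arriving early and becoming a chord tone when the harmony changes — an anticipation.

E5 is an anticipation.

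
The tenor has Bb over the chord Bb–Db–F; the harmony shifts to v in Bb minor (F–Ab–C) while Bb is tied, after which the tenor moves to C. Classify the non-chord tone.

The harmony at that moment is F minor triad (F, Ab, C); Bb is not a chord tone.
It is held over (the same pitch as the preceding Bb) and left by step up to C.
Held over from the previous chord and resolving up by step — a retardation.

Bb is a retardation.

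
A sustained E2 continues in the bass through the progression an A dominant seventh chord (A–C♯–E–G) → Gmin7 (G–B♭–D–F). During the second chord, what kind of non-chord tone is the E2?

The harmony at that moment is G minor seventh chord (G, B♭, D, F); E2 is not a chord tone.
It is held over (the same pitch as the preceding E2) and then sustained as the same pitch into the next harmony.
Sustained through a change of harmony — a pedal tone.

Pedal tone (pedal point).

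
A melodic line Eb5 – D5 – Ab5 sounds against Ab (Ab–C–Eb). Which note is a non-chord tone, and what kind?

The harmony at that moment is Ab major triad (Ab, C, Eb); D5 is not a chord tone.
It is approached by step down from Eb5 and left by leap up to Ab5.
Step in, leap out — an escape tone.

D5 is an escape tone.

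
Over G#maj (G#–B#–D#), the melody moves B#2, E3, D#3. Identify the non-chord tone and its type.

The harmony at that moment is G# major triad (G#, B#, D#); E3 is not a chord tone.
It is approached by leap up from B#2 and left by step down to D#3.
Leap in, step out — an appoggiatura.

E3 is an appoggiatura.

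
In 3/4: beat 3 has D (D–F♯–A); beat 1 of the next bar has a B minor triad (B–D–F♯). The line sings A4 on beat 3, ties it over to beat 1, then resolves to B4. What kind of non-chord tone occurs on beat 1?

Retardation.

The harmony at that moment is B minor triad (B, D, F♯); A4 is not a chord tone.
It is held over (the same pitch as the preceding A4) and left by step up to B4.
Held over from the previous chord and resolving up by step — a retardation.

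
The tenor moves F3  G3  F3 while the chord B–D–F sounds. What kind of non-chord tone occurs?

G3 is a neighbor tone.

The harmony at that moment is B diminished triad (B, D, F); G3 is not a chord tone.
It is approached by step up from F3 and left by step down to F3.
Step away and step back to the same note — a neighbor tone (upper neighbor).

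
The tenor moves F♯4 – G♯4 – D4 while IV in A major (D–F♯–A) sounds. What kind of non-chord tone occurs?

G♯4 is an escape tone.

The harmony at that moment is D major triad (D, F♯, A); G♯4 is not a chord tone.
It is approached by step up from F♯4 and left by leap down to D4.
Step in, leap out — an escape tone.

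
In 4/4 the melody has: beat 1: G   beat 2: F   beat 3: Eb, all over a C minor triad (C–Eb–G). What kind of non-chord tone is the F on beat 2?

Passing tone.

The harmony at that moment is C minor triad (C, Eb, G); F is not a chord tone.
It is approached by step down from G and left by step down to Eb.
Step in, step out in the same direction — a passing tone.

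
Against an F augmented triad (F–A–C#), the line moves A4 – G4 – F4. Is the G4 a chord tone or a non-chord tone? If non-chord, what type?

The harmony at that moment is F augmented triad (F, A, C#); G4 is not a chord tone.
It is approached by step down from A4 and left by step down to F4.
Step in, step out in the same direction — a passing tone.

Non-chord tone — a passing tone.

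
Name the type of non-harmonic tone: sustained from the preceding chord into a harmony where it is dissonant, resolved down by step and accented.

Approach: by preparation — the pitch is first a chord tone, then held (tied or repeated) while the harmony changes under it. Departure: down by step. Metric position: strong.
A prepared dissonance that resolves downward by step — a suspension. (The same figure resolving upward would be a retardation.)

Suspension.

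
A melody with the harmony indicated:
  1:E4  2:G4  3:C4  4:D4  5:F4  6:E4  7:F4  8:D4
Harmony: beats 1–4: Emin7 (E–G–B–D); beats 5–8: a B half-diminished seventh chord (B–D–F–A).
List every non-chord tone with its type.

The harmony at that moment is E minor seventh chord (E, G, B, D); C4 is not a chord tone.
It is approached by leap down from G4 and left by step up to D4.
Leap in, step out — an appoggiatura.
The harmony at that moment is B half-diminished seventh chord (B, D, F, A); E4 is not a chord tone.
It is approached by step down from F4 and left by step up to F4.
Step away and step back to the same note — a neighbor tone (lower neighbor).

C4 (beat 3) — appoggiatura; E4 (beat 6) — neighbor tone.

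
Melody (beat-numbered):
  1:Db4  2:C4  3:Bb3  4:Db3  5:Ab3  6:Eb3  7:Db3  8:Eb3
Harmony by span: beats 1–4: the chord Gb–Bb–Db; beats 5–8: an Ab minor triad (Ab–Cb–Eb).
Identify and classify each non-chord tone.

C4 (beat 2) — passing tone; Db3 (beat 7) — neighbor tone.

The harmony at that moment is Gb major triad (Gb, Bb, Db); C4 is not a chord tone.
It is approached by step down from Db4 and left by step down to Bb3.
Step in, step out in the same direction — a passing tone.
The harmony at that moment is Ab minor triad (Ab, Cb, Eb); Db3 is not a chord tone.
It is approached by step down from Eb3 and left by step up to Eb3.
Step away and step back to the same note — a neighbor tone (lower neighbor).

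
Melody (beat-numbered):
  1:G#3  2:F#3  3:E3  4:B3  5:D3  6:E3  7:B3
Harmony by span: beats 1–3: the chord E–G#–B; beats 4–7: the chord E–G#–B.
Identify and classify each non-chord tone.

The harmony at that moment is E major triad (E, G#, B); F#3 is not a chord tone.
It is approached by step down from G#3 and left by step down to E3.
Step in, step out in the same direction — a passing tone.
The harmony at that moment is E major triad (E, G#, B); D3 is not a chord tone.
It is approached by leap down from B3 and left by step up to E3.
Leap in, step out — an appoggiatura.

F#3 (beat 2) — passing tone; D3 (beat 5) — appoggiatura.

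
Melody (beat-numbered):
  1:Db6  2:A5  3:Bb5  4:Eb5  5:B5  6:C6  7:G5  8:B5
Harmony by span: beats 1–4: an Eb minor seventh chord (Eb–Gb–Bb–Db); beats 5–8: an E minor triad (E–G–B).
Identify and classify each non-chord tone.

The harmony at that moment is Eb minor seventh chord (Eb, Gb, Bb, Db); A5 is not a chord tone.
It is approached by leap down from Db6 and left by step up to Bb5.
Leap in, step out — an appoggiatura.
The harmony at that moment is E minor triad (E, G, B); C6 is not a chord tone.
It is approached by step up from B5 and left by leap down to G5.
Step in, leap out — an escape tone.

A5 (beat 2) — appoggiatura; C6 (beat 6) — escape tone.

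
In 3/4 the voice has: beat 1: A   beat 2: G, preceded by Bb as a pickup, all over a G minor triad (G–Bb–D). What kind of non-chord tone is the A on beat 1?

The harmony at that moment is G minor triad (G, Bb, D); A is not a chord tone.
It is approached by step down from Bb and left by step down to G.
Step in, step out in the same direction — a passing tone.

Passing tone.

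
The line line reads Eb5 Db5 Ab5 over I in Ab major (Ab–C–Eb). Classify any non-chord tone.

Db5 is an escape tone.

The harmony at that moment is Ab major triad (Ab, C, Eb); Db5 is not a chord tone.
It is approached by step down from Eb5 and left by leap up to Ab5.
Step in, leap out — an escape tone.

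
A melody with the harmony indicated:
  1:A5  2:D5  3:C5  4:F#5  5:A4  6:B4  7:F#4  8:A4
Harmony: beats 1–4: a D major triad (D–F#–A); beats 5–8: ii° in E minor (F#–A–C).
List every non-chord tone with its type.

The harmony at that moment is D major triad (D, F#, A); C5 is not a chord tone.
It is approached by step down from D5 and left by leap up to F#5.
Step in, leap out — an escape tone.
The harmony at that moment is F# diminished triad (F#, A, C); B4 is not a chord tone.
It is approached by step up from A4 and left by leap down to F#4.
Step in, leap out — an escape tone.

C5 (beat 3) — escape tone; B4 (beat 6) — escape tone.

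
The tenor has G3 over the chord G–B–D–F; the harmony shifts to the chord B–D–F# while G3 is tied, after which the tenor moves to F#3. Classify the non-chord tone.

G3 is a suspension.

The harmony at that moment is B minor triad (B, D, F#); G3 is not a chord tone.
It is held over (the same pitch as the preceding G3) and left by step down to F#3.
Held over from the previous chord and resolving down by step — a suspension.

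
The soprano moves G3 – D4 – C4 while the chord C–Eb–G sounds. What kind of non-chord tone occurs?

D4 is an appoggiatura.

The harmony at that moment is C minor triad (C, Eb, G); D4 is not a chord tone.
It is approached by leap up from G3 and left by step down to C4.
Leap in, step out — an appoggiatura.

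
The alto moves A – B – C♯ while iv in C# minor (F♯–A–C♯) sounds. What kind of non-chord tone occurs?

B is a passing tone.

The harmony at that moment is F♯ minor triad (F♯, A, C♯); B is not a chord tone.
It is approached by step up from A and left by step up to C♯.
Step in, step out in the same direction — a passing tone.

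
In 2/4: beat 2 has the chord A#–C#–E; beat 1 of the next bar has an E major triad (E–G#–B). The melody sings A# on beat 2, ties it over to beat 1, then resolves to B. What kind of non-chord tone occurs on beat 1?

The harmony at that moment is E major triad (E, G#, B); A# is not a chord tone.
It is held over (the same pitch as the preceding A#) and left by step up to B.
Held over from the previous chord and resolving up by step — a retardation.

Retardation.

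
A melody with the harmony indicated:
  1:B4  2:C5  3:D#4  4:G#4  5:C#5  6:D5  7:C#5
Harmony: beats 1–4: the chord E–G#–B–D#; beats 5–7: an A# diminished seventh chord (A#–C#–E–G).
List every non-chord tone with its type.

The harmony at that moment is E major seventh chord (E, G#, B, D#); C5 is not a chord tone.
It is approached by step up from B4 and left by leap down to D#4.
Step in, leap out — an escape tone.
The harmony at that moment is A# diminished seventh chord (A#, C#, E, G); D5 is not a chord tone.
It is approached by step up from C#5 and left by step down to C#5.
Step away and step back to the same note — a neighbor tone (upper neighbor).

C5 (beat 2) — escape tone; D5 (beat 6) — neighbor tone.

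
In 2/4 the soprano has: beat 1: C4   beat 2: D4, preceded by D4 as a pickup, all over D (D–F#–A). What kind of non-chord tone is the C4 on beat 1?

The harmony at that moment is D major triad (D, F#, A); C4 is not a chord tone.
It is approached by step down from D4 and left by step up to D4.
Step away and step back to the same note — a neighbor tone (lower neighbor).

Lower neighbor tone.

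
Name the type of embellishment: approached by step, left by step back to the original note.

Neighbor tone.

Approach: by step. Departure: by step in the opposite direction, back to the starting pitch.
Stepwise on both sides but reversing to return to the same chord tone — a neighbor tone. (Had it continued onward in the same direction it would be a passing tone instead.)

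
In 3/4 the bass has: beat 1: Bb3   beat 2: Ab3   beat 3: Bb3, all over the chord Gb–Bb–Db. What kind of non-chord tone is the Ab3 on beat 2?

The harmony at that moment is Gb major triad (Gb, Bb, Db); Ab3 is not a chord tone.
It is approached by step down from Bb3 and left by step up to Bb3.
Step away and step back to the same note — a neighbor tone (lower neighbor).

Lower neighbor tone.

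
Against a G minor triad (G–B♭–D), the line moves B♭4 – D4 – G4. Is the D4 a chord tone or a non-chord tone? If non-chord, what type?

G minor triad contains G, B♭, D; D is the fifth, so it is a chord tone.

Chord tone (the fifth of G minor triad).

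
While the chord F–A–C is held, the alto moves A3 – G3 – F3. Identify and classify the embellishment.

The harmony at that moment is F major triad (F, A, C); G3 is not a chord tone.
It is approached by step down from A3 and left by step down to F3.
Step in, step out in the same direction — a passing tone.

G3 is a passing tone.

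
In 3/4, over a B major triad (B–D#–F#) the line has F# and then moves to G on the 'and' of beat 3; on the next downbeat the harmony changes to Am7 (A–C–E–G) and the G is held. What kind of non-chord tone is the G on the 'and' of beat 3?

Anticipation.

The harmony at that moment is B major triad (B, D#, F#); G is not a chord tone.
It is approached by step up from F# and then sustained as the same pitch into the next harmony.
Arriving early and becoming a chord tone when the harmony changes — an anticipation.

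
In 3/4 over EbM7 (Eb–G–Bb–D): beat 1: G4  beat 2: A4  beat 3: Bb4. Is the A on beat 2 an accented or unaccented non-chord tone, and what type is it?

The harmony at that moment is Eb major seventh chord (Eb, G, Bb, D); A4 is not a chord tone.
It is approached by step up from G4 and left by step up to Bb4.
Step in, step out in the same direction — a passing tone.
It falls on a weak beat, so it is unaccented.

Unaccented passing tone.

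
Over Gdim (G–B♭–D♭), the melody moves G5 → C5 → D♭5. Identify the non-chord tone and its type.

C5 is an appoggiatura.

The harmony at that moment is G diminished triad (G, B♭, D♭); C5 is not a chord tone.
It is approached by leap down from G5 and left by step up to D♭5.
Leap in, step out — an appoggiatura.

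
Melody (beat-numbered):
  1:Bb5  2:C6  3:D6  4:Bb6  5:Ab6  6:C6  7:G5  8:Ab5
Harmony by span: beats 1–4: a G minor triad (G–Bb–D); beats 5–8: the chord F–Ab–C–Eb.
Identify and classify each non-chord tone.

C6 (beat 2) — passing tone; G5 (beat 7) — appoggiatura.

The harmony at that moment is G minor triad (G, Bb, D); C6 is not a chord tone.
It is approached by step up from Bb5 and left by step up to D6.
Step in, step out in the same direction — a passing tone.
The harmony at that moment is F minor seventh chord (F, Ab, C, Eb); G5 is not a chord tone.
It is approached by leap down from C6 and left by step up to Ab5.
Leap in, step out — an appoggiatura.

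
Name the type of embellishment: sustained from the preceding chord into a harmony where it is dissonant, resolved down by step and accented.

Suspension.

Approach: by preparation — the pitch is first a chord tone, then held (tied or repeated) while the harmony changes under it. Departure: down by step. Metric position: strong.
A prepared dissonance that resolves downward by step — a suspension. (The same figure resolving upward would be a retardation.)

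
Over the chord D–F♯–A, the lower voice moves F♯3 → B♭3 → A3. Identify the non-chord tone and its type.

The harmony at that moment is D major triad (D, F♯, A); B♭3 is not a chord tone.
It is approached by leap up from F♯3 and left by step down to A3.
Leap in, step out — an appoggiatura.

B♭3 is an appoggiatura.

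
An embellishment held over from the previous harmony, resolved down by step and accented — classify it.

Suspension.

Approach: by preparation — the pitch is first a chord tone, then held (tied or repeated) while the harmony changes under it. Departure: down by step. Metric position: strong.
A prepared dissonance that resolves downward by step — a suspension. (The same figure resolving upward would be a retardation.)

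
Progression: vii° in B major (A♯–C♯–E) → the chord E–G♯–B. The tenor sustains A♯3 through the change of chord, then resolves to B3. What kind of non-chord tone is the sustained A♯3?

A♯3 is a retardation.

The harmony at that moment is E major triad (E, G♯, B); A♯3 is not a chord tone.
It is held over (the same pitch as the preceding A♯3) and left by step up to B3.
Held over from the previous chord and resolving up by step — a retardation.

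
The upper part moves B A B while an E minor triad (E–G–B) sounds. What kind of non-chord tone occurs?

A is a neighbor tone.

The harmony at that moment is E minor triad (E, G, B); A is not a chord tone.
It is approached by step down from B and left by step up to B.
Step away and step back to the same note — a neighbor tone (lower neighbor).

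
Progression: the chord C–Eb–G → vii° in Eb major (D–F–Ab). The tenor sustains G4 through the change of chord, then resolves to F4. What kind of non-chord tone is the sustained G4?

G4 is a suspension.

The harmony at that moment is D diminished triad (D, F, Ab); G4 is not a chord tone.
It is held over (the same pitch as the preceding G4) and left by step down to F4.
Held over from the previous chord and resolving down by step — a suspension.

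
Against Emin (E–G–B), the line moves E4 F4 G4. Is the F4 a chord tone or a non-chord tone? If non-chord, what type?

Non-chord tone — a passing tone.

The harmony at that moment is E minor triad (E, G, B); F4 is not a chord tone.
It is approached by step up from E4 and left by step up to G4.
Step in, step out in the same direction — a passing tone.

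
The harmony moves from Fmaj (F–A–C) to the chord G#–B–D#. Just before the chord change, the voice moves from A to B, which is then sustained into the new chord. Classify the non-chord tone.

B is an anticipation.

The harmony at that moment is F major triad (F, A, C); B is not a chord tone.
It is approached by step up from A and then sustained as the same pitch into the next harmony.
Arriving early and becoming a chord tone when the harmony changes — an anticipation.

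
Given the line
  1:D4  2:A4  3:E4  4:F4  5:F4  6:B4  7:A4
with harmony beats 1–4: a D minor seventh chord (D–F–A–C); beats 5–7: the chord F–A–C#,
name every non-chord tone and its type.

The harmony at that moment is D minor seventh chord (D, F, A, C); E4 is not a chord tone.
It is approached by leap down from A4 and left by step up to F4.
Leap in, step out — an appoggiatura.
The harmony at that moment is F augmented triad (F, A, C#); B4 is not a chord tone.
It is approached by leap up from F4 and left by step down to A4.
Leap in, step out — an appoggiatura.

E4 (beat 3) — appoggiatura; B4 (beat 6) — appoggiatura.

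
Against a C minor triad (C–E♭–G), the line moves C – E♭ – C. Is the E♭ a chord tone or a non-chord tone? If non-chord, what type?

Chord tone (the third of C minor triad).

C minor triad contains C, E♭, G; E♭ is the third, so it is a chord tone.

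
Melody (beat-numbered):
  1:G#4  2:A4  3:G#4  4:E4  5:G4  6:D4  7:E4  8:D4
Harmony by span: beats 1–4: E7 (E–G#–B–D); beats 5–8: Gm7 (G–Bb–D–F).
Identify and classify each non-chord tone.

A4 (beat 2) — neighbor tone; E4 (beat 7) — neighbor tone.

The harmony at that moment is E dominant seventh chord (E, G#, B, D); A4 is not a chord tone.
It is approached by step up from G#4 and left by step down to G#4.
Step away and step back to the same note — a neighbor tone (upper neighbor).
The harmony at that moment is G minor seventh chord (G, Bb, D, F); E4 is not a chord tone.
It is approached by step up from D4 and left by step down to D4.
Step away and step back to the same note — a neighbor tone (upper neighbor).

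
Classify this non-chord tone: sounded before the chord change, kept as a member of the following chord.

Approach: ahead of the chord change (typically by step), so it is dissonant against the current harmony. Departure: none — the same pitch is restated or held and is a chord tone of the new harmony.
Dissonant first, consonant once the harmony catches up: the note simply arrives early — an anticipation. (The reverse timing, consonant first and dissonant after the change, would be a suspension or retardation.)

Anticipation.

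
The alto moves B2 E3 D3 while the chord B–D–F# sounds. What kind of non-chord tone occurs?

The harmony at that moment is B minor triad (B, D, F#); E3 is not a chord tone.
It is approached by leap up from B2 and left by step down to D3.
Leap in, step out — an appoggiatura.

E3 is an appoggiatura.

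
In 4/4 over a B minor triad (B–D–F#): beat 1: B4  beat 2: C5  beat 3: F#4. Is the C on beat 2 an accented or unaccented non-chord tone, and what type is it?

Unaccented escape tone.

The harmony at that moment is B minor triad (B, D, F#); C5 is not a chord tone.
It is approached by step up from B4 and left by leap down to F#4.
Step in, leap out — an escape tone.
It falls on a weak beat, so it is unaccented.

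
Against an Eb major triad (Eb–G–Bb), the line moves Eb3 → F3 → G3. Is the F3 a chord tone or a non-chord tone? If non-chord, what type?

Non-chord tone — a passing tone.

The harmony at that moment is Eb major triad (Eb, G, Bb); F3 is not a chord tone.
It is approached by step up from Eb3 and left by step up to G3.
Step in, step out in the same direction — a passing tone.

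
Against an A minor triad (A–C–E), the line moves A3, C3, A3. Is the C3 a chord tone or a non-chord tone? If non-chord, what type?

A minor triad contains A, C, E; C is the third, so it is a chord tone.

Chord tone (the third of A minor triad).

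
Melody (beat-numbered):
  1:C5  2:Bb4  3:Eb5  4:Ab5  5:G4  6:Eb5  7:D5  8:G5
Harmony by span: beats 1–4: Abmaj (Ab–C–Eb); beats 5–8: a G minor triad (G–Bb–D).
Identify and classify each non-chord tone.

The harmony at that moment is Ab major triad (Ab, C, Eb); Bb4 is not a chord tone.
It is approached by step down from C5 and left by leap up to Eb5.
Step in, leap out — an escape tone.
The harmony at that moment is G minor triad (G, Bb, D); Eb5 is not a chord tone.
It is approached by leap up from G4 and left by step down to D5.
Leap in, step out — an appoggiatura.

Bb4 (beat 2) — escape tone; Eb5 (beat 6) — appoggiatura.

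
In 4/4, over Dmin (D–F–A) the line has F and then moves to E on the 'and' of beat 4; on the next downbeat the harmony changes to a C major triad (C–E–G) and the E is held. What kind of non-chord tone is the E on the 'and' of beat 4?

The harmony at that moment is D minor triad (D, F, A); E is not a chord tone.
It is approached by step down from F and then sustained as the same pitch into the next harmony.
Arriving early and becoming a chord tone when the harmony changes — an anticipation.

Anticipation.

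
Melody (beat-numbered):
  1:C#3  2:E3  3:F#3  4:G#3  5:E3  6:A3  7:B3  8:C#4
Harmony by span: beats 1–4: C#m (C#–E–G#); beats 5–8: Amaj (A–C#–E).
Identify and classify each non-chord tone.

F#3 (beat 3) — passing tone; B3 (beat 7) — passing tone.

The harmony at that moment is C# minor triad (C#, E, G#); F#3 is not a chord tone.
It is approached by step up from E3 and left by step up to G#3.
Step in, step out in the same direction — a passing tone.
The harmony at that moment is A major triad (A, C#, E); B3 is not a chord tone.
It is approached by step up from A3 and left by step up to C#4.
Step in, step out in the same direction — a passing tone.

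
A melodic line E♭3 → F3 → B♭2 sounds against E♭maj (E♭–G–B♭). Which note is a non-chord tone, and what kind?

F3 is an escape tone.

The harmony at that moment is E♭ major triad (E♭, G, B♭); F3 is not a chord tone.
It is approached by step up from E♭3 and left by leap down to B♭2.
Step in, leap out — an escape tone.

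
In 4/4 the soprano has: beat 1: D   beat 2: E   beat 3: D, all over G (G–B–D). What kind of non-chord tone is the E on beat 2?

The harmony at that moment is G major triad (G, B, D); E is not a chord tone.
It is approached by step up from D and left by step down to D.
Step away and step back to the same note — a neighbor tone (upper neighbor).

Upper neighbor tone.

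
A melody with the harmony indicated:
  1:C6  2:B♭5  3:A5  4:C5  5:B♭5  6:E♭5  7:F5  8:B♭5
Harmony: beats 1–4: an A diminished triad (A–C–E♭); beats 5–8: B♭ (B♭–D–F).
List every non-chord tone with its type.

The harmony at that moment is A diminished triad (A, C, E♭); B♭5 is not a chord tone.
It is approached by step down from C6 and left by step down to A5.
Step in, step out in the same direction — a passing tone.
The harmony at that moment is B♭ major triad (B♭, D, F); E♭5 is not a chord tone.
It is approached by leap down from B♭5 and left by step up to F5.
Leap in, step out — an appoggiatura.

B♭5 (beat 2) — passing tone; E♭5 (beat 6) — appoggiatura.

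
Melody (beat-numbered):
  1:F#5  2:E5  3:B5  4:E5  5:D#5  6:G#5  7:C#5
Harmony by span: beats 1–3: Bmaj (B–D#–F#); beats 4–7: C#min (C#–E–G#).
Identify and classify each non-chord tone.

E5 (beat 2) — escape tone; D#5 (beat 5) — escape tone.

The harmony at that moment is B major triad (B, D#, F#); E5 is not a chord tone.
It is approached by step down from F#5 and left by leap up to B5.
Step in, leap out — an escape tone.
The harmony at that moment is C# minor triad (C#, E, G#); D#5 is not a chord tone.
It is approached by step down from E5 and left by leap up to G#5.
Step in, leap out — an escape tone.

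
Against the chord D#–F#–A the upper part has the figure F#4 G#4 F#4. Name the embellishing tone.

The harmony at that moment is D# diminished triad (D#, F#, A); G#4 is not a chord tone.
It is approached by step up from F#4 and left by step down to F#4.
Step away and step back to the same note — a neighbor tone (upper neighbor).

G#4 is a neighbor tone.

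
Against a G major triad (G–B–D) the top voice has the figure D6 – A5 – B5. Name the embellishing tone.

A5 is an appoggiatura.

The harmony at that moment is G major triad (G, B, D); A5 is not a chord tone.
It is approached by leap down from D6 and left by step up to B5.
Leap in, step out — an appoggiatura.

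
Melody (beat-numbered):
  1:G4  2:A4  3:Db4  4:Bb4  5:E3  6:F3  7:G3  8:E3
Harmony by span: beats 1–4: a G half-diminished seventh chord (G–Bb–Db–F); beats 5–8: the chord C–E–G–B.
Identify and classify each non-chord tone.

The harmony at that moment is G half-diminished seventh chord (G, Bb, Db, F); A4 is not a chord tone.
It is approached by step up from G4 and left by leap down to Db4.
Step in, leap out — an escape tone.
The harmony at that moment is C major seventh chord (C, E, G, B); F3 is not a chord tone.
It is approached by step up from E3 and left by step up to G3.
Step in, step out in the same direction — a passing tone.

A4 (beat 2) — escape tone; F3 (beat 6) — passing tone.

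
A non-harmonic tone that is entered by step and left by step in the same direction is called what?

Approach: by step. Departure: by step, continuing in the same direction.
Stepwise on both sides with no change of direction means the note fills in the space between two different chord tones — a passing tone. (Had it turned back to its starting note it would be a neighbor tone instead.)

Passing tone.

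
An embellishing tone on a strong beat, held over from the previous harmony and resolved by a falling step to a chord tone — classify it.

Approach: by preparation — the pitch is first a chord tone, then held (tied or repeated) while the harmony changes under it. Departure: down by step. Metric position: strong.
A prepared dissonance that resolves downward by step — a suspension. (The same figure resolving upward would be a retardation.)

Suspension.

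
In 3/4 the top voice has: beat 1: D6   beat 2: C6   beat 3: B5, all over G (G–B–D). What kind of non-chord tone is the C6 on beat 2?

Passing tone.

The harmony at that moment is G major triad (G, B, D); C6 is not a chord tone.
It is approached by step down from D6 and left by step down to B5.
Step in, step out in the same direction — a passing tone.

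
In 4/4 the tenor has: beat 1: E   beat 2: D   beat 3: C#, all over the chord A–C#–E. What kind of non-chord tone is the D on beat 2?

Passing tone.

The harmony at that moment is A major triad (A, C#, E); D is not a chord tone.
It is approached by step down from E and left by step down to C#.
Step in, step out in the same direction — a passing tone.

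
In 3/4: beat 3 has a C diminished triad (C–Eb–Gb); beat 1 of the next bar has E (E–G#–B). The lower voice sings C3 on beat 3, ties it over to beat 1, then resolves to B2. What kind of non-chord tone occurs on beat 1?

The harmony at that moment is E major triad (E, G#, B); C3 is not a chord tone.
It is held over (the same pitch as the preceding C3) and left by step down to B2.
Held over from the previous chord and resolving down by step — a suspension.

Suspension.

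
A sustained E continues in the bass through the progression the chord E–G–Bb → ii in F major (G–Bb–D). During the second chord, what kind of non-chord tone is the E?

The harmony at that moment is G minor triad (G, Bb, D); E is not a chord tone.
It is held over (the same pitch as the preceding E) and then sustained as the same pitch into the next harmony.
Sustained through a change of harmony — a pedal tone.

Pedal tone (pedal point).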